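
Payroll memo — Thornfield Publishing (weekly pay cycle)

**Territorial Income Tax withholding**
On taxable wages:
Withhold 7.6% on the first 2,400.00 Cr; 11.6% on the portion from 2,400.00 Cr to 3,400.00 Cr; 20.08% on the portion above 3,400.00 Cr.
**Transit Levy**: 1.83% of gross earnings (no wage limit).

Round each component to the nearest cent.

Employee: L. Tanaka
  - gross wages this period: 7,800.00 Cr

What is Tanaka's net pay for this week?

6,475.34 Cr

Territorial Income Tax: taxable = 7,800.00 Cr
  298.40 Cr + 20.08% × (7,800.00 Cr − 3,400.00 Cr) = 298.40 Cr + 20.08% × 4,400.00 Cr = 1,181.92 Cr
Transit Levy: 1.83% × 7,800.00 Cr = 142.74 Cr
Total withheld: 1,181.92 Cr + 142.74 Cr = 1,324.66 Cr
Net pay: 7,800.00 Cr − 1,324.66 Cr = 6,475.34 Cr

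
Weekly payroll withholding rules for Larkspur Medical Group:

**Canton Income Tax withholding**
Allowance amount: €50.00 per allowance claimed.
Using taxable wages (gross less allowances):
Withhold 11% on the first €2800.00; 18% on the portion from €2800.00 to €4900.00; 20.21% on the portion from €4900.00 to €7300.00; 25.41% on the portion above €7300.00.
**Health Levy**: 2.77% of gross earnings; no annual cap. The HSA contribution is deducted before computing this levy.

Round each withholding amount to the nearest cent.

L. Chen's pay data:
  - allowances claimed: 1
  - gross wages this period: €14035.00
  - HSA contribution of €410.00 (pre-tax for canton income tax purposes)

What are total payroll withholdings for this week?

€3142.93

Canton Income Tax: taxable = €14035.00 − €410.00 − 1×€50.00 = €13575.00
  €1171.04 + 25.41% × (€13575.00 − €7300.00) = €1171.04 + 25.41% × €6275.00 = €2765.52
Health Levy: 2.77% × €13625.00 = €377.41
Total: €2765.52 + €377.41 = €3142.93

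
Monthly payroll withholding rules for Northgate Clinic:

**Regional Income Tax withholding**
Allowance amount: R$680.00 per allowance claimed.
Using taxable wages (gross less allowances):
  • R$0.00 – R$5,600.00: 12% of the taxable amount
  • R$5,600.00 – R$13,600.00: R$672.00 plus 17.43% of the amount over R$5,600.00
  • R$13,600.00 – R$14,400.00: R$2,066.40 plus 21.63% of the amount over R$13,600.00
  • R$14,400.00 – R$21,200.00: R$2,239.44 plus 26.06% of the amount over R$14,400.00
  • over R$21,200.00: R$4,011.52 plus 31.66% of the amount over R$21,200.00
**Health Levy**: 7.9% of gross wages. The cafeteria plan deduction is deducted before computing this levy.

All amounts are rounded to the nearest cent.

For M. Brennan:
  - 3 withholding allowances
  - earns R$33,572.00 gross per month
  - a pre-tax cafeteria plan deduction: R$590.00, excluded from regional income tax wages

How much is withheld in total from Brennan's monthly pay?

Regional Income Tax: taxable = R$33,572.00 − R$590.00 − 3×R$680.00 = R$30,942.00
  R$4,011.52 + 31.66% × (R$30,942.00 − R$21,200.00) = R$4,011.52 + 31.66% × R$9,742.00 = R$7,095.84
Health Levy: 7.9% × R$32,982.00 = R$2,605.58
Total: R$7,095.84 + R$2,605.58 = R$9,701.42

R$9,701.42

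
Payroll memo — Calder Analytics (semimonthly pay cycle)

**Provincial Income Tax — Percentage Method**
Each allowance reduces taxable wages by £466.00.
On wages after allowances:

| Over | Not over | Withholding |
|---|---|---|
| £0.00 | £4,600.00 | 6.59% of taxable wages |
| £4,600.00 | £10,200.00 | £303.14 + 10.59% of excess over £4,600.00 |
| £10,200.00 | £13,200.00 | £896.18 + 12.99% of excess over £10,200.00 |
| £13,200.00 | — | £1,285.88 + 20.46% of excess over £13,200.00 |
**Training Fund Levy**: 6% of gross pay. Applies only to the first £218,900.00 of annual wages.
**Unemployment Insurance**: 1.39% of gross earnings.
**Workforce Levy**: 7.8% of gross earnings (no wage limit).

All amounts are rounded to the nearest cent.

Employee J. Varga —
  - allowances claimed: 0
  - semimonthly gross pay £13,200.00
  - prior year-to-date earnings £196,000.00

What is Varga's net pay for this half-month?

£9,909.04

Provincial Income Tax: taxable = £13,200.00
  £896.18 + 12.99% × (£13,200.00 − £10,200.00) = £896.18 + 12.99% × £3,000.00 = £1,285.88
Training Fund Levy: 6% × £13,200.00 = £792.00
Unemployment Insurance: 1.39% × £13,200.00 = £183.48
Workforce Levy: 7.8% × £13,200.00 = £1,029.60
Total withheld: £1,285.88 + £792.00 + £183.48 + £1,029.60 = £3,290.96
Net pay: £13,200.00 − £3,290.96 = £9,909.04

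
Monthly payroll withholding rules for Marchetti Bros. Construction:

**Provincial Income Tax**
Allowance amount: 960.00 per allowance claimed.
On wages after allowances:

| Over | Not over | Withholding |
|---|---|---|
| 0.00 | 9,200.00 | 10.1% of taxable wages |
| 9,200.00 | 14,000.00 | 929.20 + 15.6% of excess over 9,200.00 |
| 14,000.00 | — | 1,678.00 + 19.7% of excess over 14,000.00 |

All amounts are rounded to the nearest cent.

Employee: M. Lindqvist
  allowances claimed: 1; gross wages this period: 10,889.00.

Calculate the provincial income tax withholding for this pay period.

1,042.92

Provincial Income Tax: taxable = 10,889.00 − 1×960.00 = 9,929.00
  929.20 + 15.6% × (9,929.00 − 9,200.00) = 929.20 + 15.6% × 729.00 = 1,042.92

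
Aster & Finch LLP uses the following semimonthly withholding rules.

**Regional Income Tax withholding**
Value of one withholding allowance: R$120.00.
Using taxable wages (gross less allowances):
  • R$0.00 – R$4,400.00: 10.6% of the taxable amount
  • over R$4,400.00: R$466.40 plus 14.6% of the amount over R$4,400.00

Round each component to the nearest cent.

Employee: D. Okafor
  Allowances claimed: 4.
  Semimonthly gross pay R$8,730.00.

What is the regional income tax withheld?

Regional Income Tax: taxable = R$8,730.00 − 4×R$120.00 = R$8,250.00
  R$466.40 + 14.6% × (R$8,250.00 − R$4,400.00) = R$466.40 + 14.6% × R$3,850.00 = R$1,028.50

R$1,028.50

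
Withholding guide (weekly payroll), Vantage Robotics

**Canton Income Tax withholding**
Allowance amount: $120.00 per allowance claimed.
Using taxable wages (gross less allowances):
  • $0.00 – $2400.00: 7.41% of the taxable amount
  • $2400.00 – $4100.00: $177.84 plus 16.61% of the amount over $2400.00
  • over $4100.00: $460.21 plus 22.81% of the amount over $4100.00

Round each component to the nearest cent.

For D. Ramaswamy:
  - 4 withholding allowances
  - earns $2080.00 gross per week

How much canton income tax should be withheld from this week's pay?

Canton Income Tax: taxable = $2080.00 − 4×$120.00 = $1600.00
  7.41% × $1600.00 = $118.56

$118.56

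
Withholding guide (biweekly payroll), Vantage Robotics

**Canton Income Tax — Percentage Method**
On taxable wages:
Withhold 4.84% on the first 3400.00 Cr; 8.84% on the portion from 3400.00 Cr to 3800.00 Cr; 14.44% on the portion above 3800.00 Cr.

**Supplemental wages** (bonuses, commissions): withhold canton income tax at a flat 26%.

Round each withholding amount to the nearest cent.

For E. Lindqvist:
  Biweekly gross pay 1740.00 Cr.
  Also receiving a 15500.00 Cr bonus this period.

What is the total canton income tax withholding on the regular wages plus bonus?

Canton Income Tax: taxable = 1740.00 Cr
  4.84% × 1740.00 Cr = 84.22 Cr
Supplemental (26% flat on bonus): 26% × 15500.00 Cr = 4030.00 Cr
Total canton income tax: 84.22 Cr + 4030.00 Cr = 4114.22 Cr

4114.22 Cr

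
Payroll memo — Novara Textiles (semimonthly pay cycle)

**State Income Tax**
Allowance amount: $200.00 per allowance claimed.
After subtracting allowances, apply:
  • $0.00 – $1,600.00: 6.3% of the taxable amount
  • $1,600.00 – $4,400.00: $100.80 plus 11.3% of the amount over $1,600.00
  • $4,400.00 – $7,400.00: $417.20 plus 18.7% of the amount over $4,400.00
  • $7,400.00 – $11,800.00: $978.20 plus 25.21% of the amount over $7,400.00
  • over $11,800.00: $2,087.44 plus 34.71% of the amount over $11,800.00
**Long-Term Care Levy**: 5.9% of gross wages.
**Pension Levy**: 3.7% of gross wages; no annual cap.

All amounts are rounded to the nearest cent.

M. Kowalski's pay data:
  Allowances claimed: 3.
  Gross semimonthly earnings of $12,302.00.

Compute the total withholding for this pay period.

State Income Tax: taxable = $12,302.00 − 3×$200.00 = $11,702.00
  $978.20 + 25.21% × ($11,702.00 − $7,400.00) = $978.20 + 25.21% × $4,302.00 = $2,062.73
Long-Term Care Levy: 5.9% × $12,302.00 = $725.82
Pension Levy: 3.7% × $12,302.00 = $455.17
Total: $2,062.73 + $725.82 + $455.17 = $3,243.72

$3,243.72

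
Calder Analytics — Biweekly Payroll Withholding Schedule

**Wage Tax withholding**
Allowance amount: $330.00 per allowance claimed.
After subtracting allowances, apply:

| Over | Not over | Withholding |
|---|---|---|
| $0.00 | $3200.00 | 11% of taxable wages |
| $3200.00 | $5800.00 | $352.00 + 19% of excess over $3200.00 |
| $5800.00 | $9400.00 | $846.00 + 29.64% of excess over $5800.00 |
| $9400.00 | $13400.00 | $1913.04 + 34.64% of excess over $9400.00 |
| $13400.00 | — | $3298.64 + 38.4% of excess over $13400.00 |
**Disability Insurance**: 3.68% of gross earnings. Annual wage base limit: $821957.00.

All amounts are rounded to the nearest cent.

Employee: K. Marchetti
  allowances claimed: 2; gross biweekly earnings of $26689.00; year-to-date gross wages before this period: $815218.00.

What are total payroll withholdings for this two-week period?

Wage Tax: taxable = $26689.00 − 2×$330.00 = $26029.00
  $3298.64 + 38.4% × ($26029.00 − $13400.00) = $3298.64 + 38.4% × $12629.00 = $8148.18
Disability Insurance: cap $821957.00 − YTD $815218.00 = $6739.00 subject; 3.68% × $6739.00 = $248.00
Total: $8148.18 + $248.00 = $8396.18

$8396.18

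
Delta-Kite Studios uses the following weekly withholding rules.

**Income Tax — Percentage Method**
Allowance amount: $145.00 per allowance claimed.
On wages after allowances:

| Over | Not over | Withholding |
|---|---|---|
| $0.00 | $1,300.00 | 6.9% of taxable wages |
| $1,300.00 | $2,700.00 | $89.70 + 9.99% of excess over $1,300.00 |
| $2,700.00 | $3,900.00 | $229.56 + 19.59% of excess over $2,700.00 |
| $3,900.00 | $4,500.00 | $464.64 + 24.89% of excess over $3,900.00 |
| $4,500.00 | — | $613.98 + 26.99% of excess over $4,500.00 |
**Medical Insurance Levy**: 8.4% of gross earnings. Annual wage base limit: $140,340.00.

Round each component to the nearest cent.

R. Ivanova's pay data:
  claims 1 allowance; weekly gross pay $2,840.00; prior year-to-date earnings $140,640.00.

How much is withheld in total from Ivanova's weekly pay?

Income Tax: taxable = $2,840.00 − 1×$145.00 = $2,695.00
  $89.70 + 9.99% × ($2,695.00 − $1,300.00) = $89.70 + 9.99% × $1,395.00 = $229.06
Medical Insurance Levy: YTD $140,640.00 ≥ cap $140,340.00 → $0.00
Total: $229.06 + $0.00 = $229.06

$229.06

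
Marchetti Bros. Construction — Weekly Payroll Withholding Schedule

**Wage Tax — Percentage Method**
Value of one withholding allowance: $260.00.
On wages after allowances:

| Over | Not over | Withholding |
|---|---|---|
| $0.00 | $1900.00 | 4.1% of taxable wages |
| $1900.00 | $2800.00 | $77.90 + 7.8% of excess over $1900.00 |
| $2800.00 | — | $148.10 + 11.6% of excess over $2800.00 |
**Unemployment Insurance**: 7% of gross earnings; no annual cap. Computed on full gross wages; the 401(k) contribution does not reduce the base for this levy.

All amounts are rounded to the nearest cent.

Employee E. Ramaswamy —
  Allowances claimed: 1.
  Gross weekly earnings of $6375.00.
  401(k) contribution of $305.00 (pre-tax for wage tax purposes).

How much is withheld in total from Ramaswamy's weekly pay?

Wage Tax: taxable = $6375.00 − $305.00 − 1×$260.00 = $5810.00
  $148.10 + 11.6% × ($5810.00 − $2800.00) = $148.10 + 11.6% × $3010.00 = $497.26
Unemployment Insurance: 7% × $6375.00 = $446.25
Total: $497.26 + $446.25 = $943.51

$943.51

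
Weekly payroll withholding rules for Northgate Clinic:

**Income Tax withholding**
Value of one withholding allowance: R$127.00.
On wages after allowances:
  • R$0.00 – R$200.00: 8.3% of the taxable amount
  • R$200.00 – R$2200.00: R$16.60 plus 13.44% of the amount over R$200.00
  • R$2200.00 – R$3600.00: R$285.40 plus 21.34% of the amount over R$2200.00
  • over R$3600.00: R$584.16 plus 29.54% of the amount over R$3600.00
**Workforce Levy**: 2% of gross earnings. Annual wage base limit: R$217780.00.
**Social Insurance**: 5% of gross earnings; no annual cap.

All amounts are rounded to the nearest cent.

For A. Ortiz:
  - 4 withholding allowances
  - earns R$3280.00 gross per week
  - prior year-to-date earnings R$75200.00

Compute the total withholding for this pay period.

R$637.06

Income Tax: taxable = R$3280.00 − 4×R$127.00 = R$2772.00
  R$285.40 + 21.34% × (R$2772.00 − R$2200.00) = R$285.40 + 21.34% × R$572.00 = R$407.46
Workforce Levy: 2% × R$3280.00 = R$65.60
Social Insurance: 5% × R$3280.00 = R$164.00
Total: R$407.46 + R$65.60 + R$164.00 = R$637.06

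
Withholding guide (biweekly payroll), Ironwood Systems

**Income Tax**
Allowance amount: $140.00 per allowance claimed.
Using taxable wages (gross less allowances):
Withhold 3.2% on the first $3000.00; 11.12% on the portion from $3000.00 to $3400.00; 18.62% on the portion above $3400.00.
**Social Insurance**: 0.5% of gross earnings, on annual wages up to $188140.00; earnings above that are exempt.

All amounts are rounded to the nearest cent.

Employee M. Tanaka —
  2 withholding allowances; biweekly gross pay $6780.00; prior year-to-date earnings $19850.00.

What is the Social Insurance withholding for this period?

$33.90

Social Insurance: 0.5% × $6780.00 = $33.90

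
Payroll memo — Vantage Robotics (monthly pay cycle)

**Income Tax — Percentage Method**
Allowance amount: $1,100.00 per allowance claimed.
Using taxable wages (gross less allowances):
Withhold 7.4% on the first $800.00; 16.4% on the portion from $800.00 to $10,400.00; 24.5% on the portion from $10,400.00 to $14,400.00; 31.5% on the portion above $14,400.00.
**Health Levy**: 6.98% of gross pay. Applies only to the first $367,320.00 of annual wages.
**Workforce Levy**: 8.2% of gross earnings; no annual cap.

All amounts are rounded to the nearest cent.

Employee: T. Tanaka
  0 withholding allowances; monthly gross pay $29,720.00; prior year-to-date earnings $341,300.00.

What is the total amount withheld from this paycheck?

Income Tax: taxable = $29,720.00
  $2,613.60 + 31.5% × ($29,720.00 − $14,400.00) = $2,613.60 + 31.5% × $15,320.00 = $7,439.40
Health Levy: cap $367,320.00 − YTD $341,300.00 = $26,020.00 subject; 6.98% × $26,020.00 = $1,816.20
Workforce Levy: 8.2% × $29,720.00 = $2,437.04
Total: $7,439.40 + $1,816.20 + $2,437.04 = $11,692.64

$11,692.64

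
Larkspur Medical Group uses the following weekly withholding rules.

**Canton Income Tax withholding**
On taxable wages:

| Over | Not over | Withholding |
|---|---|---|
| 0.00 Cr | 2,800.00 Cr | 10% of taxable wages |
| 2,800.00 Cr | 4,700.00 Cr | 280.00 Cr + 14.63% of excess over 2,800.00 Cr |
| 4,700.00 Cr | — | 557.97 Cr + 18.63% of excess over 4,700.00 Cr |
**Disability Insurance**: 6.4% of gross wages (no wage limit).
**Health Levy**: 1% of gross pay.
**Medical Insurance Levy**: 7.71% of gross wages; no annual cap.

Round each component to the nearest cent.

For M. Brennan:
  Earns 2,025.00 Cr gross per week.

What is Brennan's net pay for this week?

Canton Income Tax: taxable = 2,025.00 Cr
  10% × 2,025.00 Cr = 202.50 Cr
Disability Insurance: 6.4% × 2,025.00 Cr = 129.60 Cr
Health Levy: 1% × 2,025.00 Cr = 20.25 Cr
Medical Insurance Levy: 7.71% × 2,025.00 Cr = 156.13 Cr
Total withheld: 202.50 Cr + 129.60 Cr + 20.25 Cr + 156.13 Cr = 508.48 Cr
Net pay: 2,025.00 Cr − 508.48 Cr = 1,516.52 Cr

1,516.52 Cr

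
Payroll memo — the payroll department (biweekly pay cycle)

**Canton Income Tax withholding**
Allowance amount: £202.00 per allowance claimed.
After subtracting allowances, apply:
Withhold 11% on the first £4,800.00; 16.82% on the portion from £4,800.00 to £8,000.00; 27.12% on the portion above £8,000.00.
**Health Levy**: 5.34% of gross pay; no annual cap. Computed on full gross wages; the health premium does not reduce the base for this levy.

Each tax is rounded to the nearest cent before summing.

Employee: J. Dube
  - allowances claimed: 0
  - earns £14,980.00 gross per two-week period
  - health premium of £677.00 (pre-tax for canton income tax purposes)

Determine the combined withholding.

£3,575.54

Canton Income Tax: taxable = £14,980.00 − £677.00 = £14,303.00
  £1,066.24 + 27.12% × (£14,303.00 − £8,000.00) = £1,066.24 + 27.12% × £6,303.00 = £2,775.61
Health Levy: 5.34% × £14,980.00 = £799.93
Total: £2,775.61 + £799.93 = £3,575.54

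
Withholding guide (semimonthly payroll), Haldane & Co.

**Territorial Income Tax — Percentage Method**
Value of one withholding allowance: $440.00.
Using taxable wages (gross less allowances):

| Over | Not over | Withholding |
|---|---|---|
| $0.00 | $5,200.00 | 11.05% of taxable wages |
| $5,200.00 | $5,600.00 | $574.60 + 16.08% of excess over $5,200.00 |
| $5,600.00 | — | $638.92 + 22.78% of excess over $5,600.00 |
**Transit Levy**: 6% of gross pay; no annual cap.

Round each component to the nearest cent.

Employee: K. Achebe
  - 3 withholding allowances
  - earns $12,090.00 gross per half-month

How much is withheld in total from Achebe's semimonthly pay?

Territorial Income Tax: taxable = $12,090.00 − 3×$440.00 = $10,770.00
  $638.92 + 22.78% × ($10,770.00 − $5,600.00) = $638.92 + 22.78% × $5,170.00 = $1,816.65
Transit Levy: 6% × $12,090.00 = $725.40
Total: $1,816.65 + $725.40 = $2,542.05

$2,542.05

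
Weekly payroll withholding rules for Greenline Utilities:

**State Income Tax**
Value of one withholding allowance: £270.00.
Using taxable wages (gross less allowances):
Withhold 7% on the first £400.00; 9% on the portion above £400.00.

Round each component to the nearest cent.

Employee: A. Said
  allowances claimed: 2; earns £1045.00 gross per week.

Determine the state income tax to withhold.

State Income Tax: taxable = £1045.00 − 2×£270.00 = £505.00
  £28.00 + 9% × (£505.00 − £400.00) = £28.00 + 9% × £105.00 = £37.45

£37.45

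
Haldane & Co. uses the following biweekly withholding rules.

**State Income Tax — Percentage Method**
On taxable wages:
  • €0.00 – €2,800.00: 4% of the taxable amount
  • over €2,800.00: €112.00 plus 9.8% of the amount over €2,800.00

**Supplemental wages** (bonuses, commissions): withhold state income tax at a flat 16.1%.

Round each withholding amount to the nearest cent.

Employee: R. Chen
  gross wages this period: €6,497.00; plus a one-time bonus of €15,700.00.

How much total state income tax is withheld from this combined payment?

€3,002.01

State Income Tax: taxable = €6,497.00
  €112.00 + 9.8% × (€6,497.00 − €2,800.00) = €112.00 + 9.8% × €3,697.00 = €474.31
Supplemental (16.1% flat on bonus): 16.1% × €15,700.00 = €2,527.70
Total state income tax: €474.31 + €2,527.70 = €3,002.01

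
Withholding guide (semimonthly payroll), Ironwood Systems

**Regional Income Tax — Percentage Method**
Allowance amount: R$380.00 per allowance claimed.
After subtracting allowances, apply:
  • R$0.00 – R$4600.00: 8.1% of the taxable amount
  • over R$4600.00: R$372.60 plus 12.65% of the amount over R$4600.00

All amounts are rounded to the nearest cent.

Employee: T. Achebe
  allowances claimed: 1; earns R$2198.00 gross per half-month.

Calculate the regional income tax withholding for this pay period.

Regional Income Tax: taxable = R$2198.00 − 1×R$380.00 = R$1818.00
  8.1% × R$1818.00 = R$147.26

R$147.26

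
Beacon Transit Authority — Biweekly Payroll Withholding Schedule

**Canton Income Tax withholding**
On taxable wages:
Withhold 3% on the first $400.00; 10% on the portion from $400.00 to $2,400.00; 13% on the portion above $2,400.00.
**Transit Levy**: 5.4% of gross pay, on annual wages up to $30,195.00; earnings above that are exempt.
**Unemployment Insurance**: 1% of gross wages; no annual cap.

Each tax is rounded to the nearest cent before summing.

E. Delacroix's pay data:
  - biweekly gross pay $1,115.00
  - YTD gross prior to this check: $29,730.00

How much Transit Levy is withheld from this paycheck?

Transit Levy: cap $30,195.00 − YTD $29,730.00 = $465.00 subject; 5.4% × $465.00 = $25.11

$25.11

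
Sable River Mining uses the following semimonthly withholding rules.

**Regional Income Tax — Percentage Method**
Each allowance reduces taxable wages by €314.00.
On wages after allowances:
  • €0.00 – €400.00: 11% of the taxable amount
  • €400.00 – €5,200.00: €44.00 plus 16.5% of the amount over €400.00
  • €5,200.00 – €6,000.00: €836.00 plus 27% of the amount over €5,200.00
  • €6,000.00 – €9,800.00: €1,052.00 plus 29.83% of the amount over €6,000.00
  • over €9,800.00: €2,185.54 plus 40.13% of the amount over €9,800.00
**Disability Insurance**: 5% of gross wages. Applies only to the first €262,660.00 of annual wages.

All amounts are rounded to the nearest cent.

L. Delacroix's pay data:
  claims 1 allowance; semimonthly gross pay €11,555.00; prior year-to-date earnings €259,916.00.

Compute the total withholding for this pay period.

Regional Income Tax: taxable = €11,555.00 − 1×€314.00 = €11,241.00
  €2,185.54 + 40.13% × (€11,241.00 − €9,800.00) = €2,185.54 + 40.13% × €1,441.00 = €2,763.81
Disability Insurance: cap €262,660.00 − YTD €259,916.00 = €2,744.00 subject; 5% × €2,744.00 = €137.20
Total: €2,763.81 + €137.20 = €2,901.01

€2,901.01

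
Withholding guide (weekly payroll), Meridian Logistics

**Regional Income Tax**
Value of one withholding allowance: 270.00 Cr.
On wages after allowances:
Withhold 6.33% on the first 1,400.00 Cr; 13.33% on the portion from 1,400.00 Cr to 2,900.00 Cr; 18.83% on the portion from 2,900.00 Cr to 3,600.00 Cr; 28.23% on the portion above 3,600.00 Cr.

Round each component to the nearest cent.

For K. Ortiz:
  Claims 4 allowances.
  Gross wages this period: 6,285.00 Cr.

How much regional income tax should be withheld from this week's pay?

Regional Income Tax: taxable = 6,285.00 Cr − 4×270.00 Cr = 5,205.00 Cr
  420.38 Cr + 28.23% × (5,205.00 Cr − 3,600.00 Cr) = 420.38 Cr + 28.23% × 1,605.00 Cr = 873.47 Cr

873.47 Cr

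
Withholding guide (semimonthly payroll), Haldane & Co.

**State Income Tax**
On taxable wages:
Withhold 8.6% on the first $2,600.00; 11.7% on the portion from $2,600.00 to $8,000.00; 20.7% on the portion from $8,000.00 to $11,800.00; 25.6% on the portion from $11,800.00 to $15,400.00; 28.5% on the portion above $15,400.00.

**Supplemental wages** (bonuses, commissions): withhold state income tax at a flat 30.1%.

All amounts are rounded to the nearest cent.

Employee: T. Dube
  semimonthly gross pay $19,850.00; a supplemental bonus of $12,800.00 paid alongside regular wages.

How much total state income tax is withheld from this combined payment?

$7,684.65

State Income Tax: taxable = $19,850.00
  $2,563.60 + 28.5% × ($19,850.00 − $15,400.00) = $2,563.60 + 28.5% × $4,450.00 = $3,831.85
Supplemental (30.1% flat on bonus): 30.1% × $12,800.00 = $3,852.80
Total state income tax: $3,831.85 + $3,852.80 = $7,684.65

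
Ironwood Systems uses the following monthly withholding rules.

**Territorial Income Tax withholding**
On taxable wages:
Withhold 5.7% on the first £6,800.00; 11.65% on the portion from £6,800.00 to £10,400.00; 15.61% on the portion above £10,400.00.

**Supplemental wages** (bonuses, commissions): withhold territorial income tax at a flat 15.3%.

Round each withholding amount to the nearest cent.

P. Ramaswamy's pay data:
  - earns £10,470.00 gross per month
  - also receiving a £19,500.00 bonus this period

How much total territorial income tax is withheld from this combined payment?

£3,801.43

Territorial Income Tax: taxable = £10,470.00
  £807.00 + 15.61% × (£10,470.00 − £10,400.00) = £807.00 + 15.61% × £70.00 = £817.93
Supplemental (15.3% flat on bonus): 15.3% × £19,500.00 = £2,983.50
Total territorial income tax: £817.93 + £2,983.50 = £3,801.43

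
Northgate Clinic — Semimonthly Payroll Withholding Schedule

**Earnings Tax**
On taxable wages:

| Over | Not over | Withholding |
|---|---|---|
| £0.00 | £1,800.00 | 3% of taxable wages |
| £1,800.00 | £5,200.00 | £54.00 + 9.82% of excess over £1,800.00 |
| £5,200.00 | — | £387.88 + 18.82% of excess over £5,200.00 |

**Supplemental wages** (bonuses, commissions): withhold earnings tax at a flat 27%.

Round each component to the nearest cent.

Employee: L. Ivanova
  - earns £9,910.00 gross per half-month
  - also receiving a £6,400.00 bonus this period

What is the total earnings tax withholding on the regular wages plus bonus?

Earnings Tax: taxable = £9,910.00
  £387.88 + 18.82% × (£9,910.00 − £5,200.00) = £387.88 + 18.82% × £4,710.00 = £1,274.30
Supplemental (27% flat on bonus): 27% × £6,400.00 = £1,728.00
Total earnings tax: £1,274.30 + £1,728.00 = £3,002.30

£3,002.30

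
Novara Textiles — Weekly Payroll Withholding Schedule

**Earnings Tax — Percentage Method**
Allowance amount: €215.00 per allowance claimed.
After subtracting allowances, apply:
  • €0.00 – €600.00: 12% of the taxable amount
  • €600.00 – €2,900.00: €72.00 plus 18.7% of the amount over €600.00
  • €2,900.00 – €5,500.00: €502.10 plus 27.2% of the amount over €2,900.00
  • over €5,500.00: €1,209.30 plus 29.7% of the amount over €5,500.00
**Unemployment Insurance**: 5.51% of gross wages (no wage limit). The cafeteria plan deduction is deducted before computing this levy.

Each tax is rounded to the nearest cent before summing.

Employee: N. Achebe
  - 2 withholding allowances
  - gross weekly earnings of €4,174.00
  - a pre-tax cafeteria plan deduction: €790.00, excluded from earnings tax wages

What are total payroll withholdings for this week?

Earnings Tax: taxable = €4,174.00 − €790.00 − 2×€215.00 = €2,954.00
  €502.10 + 27.2% × (€2,954.00 − €2,900.00) = €502.10 + 27.2% × €54.00 = €516.79
Unemployment Insurance: 5.51% × €3,384.00 = €186.46
Total: €516.79 + €186.46 = €703.25

€703.25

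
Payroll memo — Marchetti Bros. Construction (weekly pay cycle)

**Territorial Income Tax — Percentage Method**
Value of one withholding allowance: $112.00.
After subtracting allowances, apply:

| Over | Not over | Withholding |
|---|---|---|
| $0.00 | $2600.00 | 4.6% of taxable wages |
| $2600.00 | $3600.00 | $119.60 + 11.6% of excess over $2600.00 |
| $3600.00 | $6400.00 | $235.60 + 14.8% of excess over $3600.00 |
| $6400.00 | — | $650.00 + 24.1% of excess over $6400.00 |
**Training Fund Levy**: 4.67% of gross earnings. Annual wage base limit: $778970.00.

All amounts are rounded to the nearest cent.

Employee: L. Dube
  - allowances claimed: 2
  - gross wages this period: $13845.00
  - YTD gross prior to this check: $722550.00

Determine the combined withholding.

Territorial Income Tax: taxable = $13845.00 − 2×$112.00 = $13621.00
  $650.00 + 24.1% × ($13621.00 − $6400.00) = $650.00 + 24.1% × $7221.00 = $2390.26
Training Fund Levy: 4.67% × $13845.00 = $646.56
Total: $2390.26 + $646.56 = $3036.82

$3036.82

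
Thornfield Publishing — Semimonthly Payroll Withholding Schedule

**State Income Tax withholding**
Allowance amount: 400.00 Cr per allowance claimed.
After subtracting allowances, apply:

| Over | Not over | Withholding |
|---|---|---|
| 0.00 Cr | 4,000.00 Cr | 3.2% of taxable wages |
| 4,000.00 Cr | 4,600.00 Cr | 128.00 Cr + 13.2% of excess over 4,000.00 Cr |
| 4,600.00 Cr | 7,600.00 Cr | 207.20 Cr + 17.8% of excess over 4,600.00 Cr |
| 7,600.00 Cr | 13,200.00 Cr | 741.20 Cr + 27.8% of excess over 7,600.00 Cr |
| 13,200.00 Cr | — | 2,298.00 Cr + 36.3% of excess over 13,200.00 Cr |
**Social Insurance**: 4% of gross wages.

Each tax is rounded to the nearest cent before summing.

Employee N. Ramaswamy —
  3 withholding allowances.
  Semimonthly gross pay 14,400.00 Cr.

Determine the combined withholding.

2,874.00 Cr

State Income Tax: taxable = 14,400.00 Cr − 3×400.00 Cr = 13,200.00 Cr
  741.20 Cr + 27.8% × (13,200.00 Cr − 7,600.00 Cr) = 741.20 Cr + 27.8% × 5,600.00 Cr = 2,298.00 Cr
Social Insurance: 4% × 14,400.00 Cr = 576.00 Cr
Total: 2,298.00 Cr + 576.00 Cr = 2,874.00 Cr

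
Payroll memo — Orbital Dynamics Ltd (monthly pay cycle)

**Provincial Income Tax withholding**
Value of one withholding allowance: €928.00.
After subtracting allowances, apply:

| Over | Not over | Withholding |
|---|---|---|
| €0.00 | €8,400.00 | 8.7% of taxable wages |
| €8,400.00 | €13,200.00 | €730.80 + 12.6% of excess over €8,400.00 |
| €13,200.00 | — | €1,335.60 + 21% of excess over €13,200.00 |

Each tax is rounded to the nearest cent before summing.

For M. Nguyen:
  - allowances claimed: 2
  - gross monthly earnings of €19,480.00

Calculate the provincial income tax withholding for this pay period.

€2,264.64

Provincial Income Tax: taxable = €19,480.00 − 2×€928.00 = €17,624.00
  €1,335.60 + 21% × (€17,624.00 − €13,200.00) = €1,335.60 + 21% × €4,424.00 = €2,264.64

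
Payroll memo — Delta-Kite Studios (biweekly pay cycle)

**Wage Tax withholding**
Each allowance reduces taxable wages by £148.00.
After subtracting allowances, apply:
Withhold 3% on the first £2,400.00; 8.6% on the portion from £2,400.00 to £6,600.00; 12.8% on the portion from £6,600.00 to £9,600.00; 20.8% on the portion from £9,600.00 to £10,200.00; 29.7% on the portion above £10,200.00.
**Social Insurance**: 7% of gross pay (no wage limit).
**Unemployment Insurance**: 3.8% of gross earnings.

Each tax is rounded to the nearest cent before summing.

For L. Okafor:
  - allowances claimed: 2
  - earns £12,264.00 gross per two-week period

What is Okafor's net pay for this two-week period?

Wage Tax: taxable = £12,264.00 − 2×£148.00 = £11,968.00
  £942.00 + 29.7% × (£11,968.00 − £10,200.00) = £942.00 + 29.7% × £1,768.00 = £1,467.10
Social Insurance: 7% × £12,264.00 = £858.48
Unemployment Insurance: 3.8% × £12,264.00 = £466.03
Total withheld: £1,467.10 + £858.48 + £466.03 = £2,791.61
Net pay: £12,264.00 − £2,791.61 = £9,472.39

£9,472.39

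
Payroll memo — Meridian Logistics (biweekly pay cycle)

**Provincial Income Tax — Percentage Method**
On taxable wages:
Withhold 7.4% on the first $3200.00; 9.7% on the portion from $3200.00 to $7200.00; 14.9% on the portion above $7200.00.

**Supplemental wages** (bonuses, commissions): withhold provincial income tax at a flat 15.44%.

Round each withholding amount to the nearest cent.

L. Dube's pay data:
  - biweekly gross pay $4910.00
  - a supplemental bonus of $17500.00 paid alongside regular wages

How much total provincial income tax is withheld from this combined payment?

$3104.67

Provincial Income Tax: taxable = $4910.00
  $236.80 + 9.7% × ($4910.00 − $3200.00) = $236.80 + 9.7% × $1710.00 = $402.67
Supplemental (15.44% flat on bonus): 15.44% × $17500.00 = $2702.00
Total provincial income tax: $402.67 + $2702.00 = $3104.67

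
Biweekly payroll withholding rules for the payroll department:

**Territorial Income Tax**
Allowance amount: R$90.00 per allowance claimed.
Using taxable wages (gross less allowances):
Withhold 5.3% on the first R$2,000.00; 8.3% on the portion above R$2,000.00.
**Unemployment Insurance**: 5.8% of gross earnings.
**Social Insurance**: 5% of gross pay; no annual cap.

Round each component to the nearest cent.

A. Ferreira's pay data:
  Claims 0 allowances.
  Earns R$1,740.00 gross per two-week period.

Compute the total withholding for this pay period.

R$280.14

Territorial Income Tax: taxable = R$1,740.00
  5.3% × R$1,740.00 = R$92.22
Unemployment Insurance: 5.8% × R$1,740.00 = R$100.92
Social Insurance: 5% × R$1,740.00 = R$87.00
Total: R$92.22 + R$100.92 + R$87.00 = R$280.14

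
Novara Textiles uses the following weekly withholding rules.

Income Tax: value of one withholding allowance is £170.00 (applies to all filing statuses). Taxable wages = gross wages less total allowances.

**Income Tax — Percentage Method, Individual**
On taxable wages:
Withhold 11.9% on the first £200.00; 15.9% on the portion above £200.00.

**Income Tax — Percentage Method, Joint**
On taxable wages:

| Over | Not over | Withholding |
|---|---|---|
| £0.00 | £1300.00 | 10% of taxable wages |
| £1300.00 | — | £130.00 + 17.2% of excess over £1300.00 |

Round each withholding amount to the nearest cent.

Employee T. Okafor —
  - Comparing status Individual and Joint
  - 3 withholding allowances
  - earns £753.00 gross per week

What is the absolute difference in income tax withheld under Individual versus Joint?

Income Tax (Individual): taxable = £753.00 − 3×£170.00 = £243.00
  £23.80 + 15.9% × (£243.00 − £200.00) = £23.80 + 15.9% × £43.00 = £30.64
Income Tax (Joint): taxable = £753.00 − 3×£170.00 = £243.00
  10% × £243.00 = £24.30
Difference: |£30.64 − £24.30| = £6.34 (higher under Individual)

£6.34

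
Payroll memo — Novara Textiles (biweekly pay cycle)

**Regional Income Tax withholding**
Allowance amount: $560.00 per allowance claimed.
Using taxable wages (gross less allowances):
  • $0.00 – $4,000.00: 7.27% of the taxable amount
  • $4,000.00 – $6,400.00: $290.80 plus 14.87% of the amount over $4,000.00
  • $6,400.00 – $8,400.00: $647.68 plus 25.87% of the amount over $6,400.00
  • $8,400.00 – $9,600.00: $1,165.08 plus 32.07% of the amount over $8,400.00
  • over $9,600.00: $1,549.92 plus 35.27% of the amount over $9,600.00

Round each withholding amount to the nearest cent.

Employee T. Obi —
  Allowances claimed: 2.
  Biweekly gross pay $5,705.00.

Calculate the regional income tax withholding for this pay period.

Regional Income Tax: taxable = $5,705.00 − 2×$560.00 = $4,585.00
  $290.80 + 14.87% × ($4,585.00 − $4,000.00) = $290.80 + 14.87% × $585.00 = $377.79

$377.79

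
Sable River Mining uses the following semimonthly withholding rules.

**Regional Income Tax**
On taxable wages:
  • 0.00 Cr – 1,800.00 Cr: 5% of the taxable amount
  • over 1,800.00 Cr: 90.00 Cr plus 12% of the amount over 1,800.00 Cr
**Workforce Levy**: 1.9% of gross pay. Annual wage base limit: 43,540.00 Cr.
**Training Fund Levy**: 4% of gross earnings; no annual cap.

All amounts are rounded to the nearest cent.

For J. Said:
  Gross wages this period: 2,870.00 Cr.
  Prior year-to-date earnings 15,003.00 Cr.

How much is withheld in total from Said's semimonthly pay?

387.73 Cr

Regional Income Tax: taxable = 2,870.00 Cr
  90.00 Cr + 12% × (2,870.00 Cr − 1,800.00 Cr) = 90.00 Cr + 12% × 1,070.00 Cr = 218.40 Cr
Workforce Levy: 1.9% × 2,870.00 Cr = 54.53 Cr
Training Fund Levy: 4% × 2,870.00 Cr = 114.80 Cr
Total: 218.40 Cr + 54.53 Cr + 114.80 Cr = 387.73 Cr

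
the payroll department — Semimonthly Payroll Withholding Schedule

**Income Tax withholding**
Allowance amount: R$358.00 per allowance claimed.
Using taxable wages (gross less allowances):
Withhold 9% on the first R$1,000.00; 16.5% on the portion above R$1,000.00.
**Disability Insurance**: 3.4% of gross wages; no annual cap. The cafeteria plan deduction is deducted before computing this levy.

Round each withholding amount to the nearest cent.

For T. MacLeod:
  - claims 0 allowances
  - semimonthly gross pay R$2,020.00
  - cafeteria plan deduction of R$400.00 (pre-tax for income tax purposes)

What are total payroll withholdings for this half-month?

R$247.38

Income Tax: taxable = R$2,020.00 − R$400.00 = R$1,620.00
  R$90.00 + 16.5% × (R$1,620.00 − R$1,000.00) = R$90.00 + 16.5% × R$620.00 = R$192.30
Disability Insurance: 3.4% × R$1,620.00 = R$55.08
Total: R$192.30 + R$55.08 = R$247.38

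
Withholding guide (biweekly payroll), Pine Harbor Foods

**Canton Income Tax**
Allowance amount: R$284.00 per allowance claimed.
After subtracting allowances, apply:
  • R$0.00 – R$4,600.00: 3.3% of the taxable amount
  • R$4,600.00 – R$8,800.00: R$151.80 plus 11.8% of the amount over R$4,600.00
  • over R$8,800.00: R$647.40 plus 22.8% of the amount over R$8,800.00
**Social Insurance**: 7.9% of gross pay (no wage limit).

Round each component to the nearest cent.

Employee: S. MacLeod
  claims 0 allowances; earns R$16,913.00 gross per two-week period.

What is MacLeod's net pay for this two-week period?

Canton Income Tax: taxable = R$16,913.00
  R$647.40 + 22.8% × (R$16,913.00 − R$8,800.00) = R$647.40 + 22.8% × R$8,113.00 = R$2,497.16
Social Insurance: 7.9% × R$16,913.00 = R$1,336.13
Total withheld: R$2,497.16 + R$1,336.13 = R$3,833.29
Net pay: R$16,913.00 − R$3,833.29 = R$13,079.71

R$13,079.71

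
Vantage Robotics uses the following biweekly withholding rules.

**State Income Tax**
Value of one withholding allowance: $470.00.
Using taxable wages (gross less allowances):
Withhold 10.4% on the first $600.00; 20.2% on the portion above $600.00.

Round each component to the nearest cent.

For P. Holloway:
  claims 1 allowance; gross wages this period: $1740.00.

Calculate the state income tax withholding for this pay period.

State Income Tax: taxable = $1740.00 − 1×$470.00 = $1270.00
  $62.40 + 20.2% × ($1270.00 − $600.00) = $62.40 + 20.2% × $670.00 = $197.74

$197.74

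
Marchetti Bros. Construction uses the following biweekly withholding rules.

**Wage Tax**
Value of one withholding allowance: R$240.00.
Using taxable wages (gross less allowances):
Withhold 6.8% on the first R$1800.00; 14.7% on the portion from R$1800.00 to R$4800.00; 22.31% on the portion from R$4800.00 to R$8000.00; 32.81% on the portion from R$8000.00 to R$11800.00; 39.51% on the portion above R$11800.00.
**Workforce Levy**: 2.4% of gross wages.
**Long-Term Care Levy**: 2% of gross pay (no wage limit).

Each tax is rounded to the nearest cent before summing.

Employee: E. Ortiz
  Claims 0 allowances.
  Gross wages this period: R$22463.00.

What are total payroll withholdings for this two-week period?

Wage Tax: taxable = R$22463.00
  R$2524.10 + 39.51% × (R$22463.00 − R$11800.00) = R$2524.10 + 39.51% × R$10663.00 = R$6737.05
Workforce Levy: 2.4% × R$22463.00 = R$539.11
Long-Term Care Levy: 2% × R$22463.00 = R$449.26
Total: R$6737.05 + R$539.11 + R$449.26 = R$7725.42

R$7725.42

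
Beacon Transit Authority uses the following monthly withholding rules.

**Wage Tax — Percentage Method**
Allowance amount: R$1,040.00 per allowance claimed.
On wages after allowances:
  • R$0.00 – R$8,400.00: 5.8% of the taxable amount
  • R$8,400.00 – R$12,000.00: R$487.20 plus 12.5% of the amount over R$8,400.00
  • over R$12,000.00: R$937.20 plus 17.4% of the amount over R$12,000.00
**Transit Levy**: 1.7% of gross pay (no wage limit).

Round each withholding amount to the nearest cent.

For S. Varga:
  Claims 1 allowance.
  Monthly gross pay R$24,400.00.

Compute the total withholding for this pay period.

R$3,328.64

Wage Tax: taxable = R$24,400.00 − 1×R$1,040.00 = R$23,360.00
  R$937.20 + 17.4% × (R$23,360.00 − R$12,000.00) = R$937.20 + 17.4% × R$11,360.00 = R$2,913.84
Transit Levy: 1.7% × R$24,400.00 = R$414.80
Total: R$2,913.84 + R$414.80 = R$3,328.64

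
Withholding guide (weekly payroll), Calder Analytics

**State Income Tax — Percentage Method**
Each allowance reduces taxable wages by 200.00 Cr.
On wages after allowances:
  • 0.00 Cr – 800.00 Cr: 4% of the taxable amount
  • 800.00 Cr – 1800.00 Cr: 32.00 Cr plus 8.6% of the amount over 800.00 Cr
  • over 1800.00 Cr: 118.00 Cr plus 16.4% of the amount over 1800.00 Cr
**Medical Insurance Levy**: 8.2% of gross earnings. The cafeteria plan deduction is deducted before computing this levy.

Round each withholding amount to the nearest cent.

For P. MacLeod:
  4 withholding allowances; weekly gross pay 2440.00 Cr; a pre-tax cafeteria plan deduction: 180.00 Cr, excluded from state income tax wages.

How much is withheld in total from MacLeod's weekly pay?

State Income Tax: taxable = 2440.00 Cr − 180.00 Cr − 4×200.00 Cr = 1460.00 Cr
  32.00 Cr + 8.6% × (1460.00 Cr − 800.00 Cr) = 32.00 Cr + 8.6% × 660.00 Cr = 88.76 Cr
Medical Insurance Levy: 8.2% × 2260.00 Cr = 185.32 Cr
Total: 88.76 Cr + 185.32 Cr = 274.08 Cr

274.08 Cr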